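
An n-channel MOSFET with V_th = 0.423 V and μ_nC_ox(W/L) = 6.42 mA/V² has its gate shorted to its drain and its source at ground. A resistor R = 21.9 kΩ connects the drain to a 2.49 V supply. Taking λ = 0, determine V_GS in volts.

V_GS = 0.588 V

With gate tied to drain, V_GS = V_DS ≥ V_GS − V_th, so the device is in saturation.
KCL at the drain: ½ k_n (V_GS − V_th)² = (V_DD − V_GS)/R.
Let x = V_GS − 0.423. Then 70.3 x² + x − 2.067 = 0, giving x = 0.165 V (positive root), so V_GS = 0.588 V.
I_D = (V_DD − V_GS)/R = (2.49 − 0.588) / 21.9 = 0.0869 mA.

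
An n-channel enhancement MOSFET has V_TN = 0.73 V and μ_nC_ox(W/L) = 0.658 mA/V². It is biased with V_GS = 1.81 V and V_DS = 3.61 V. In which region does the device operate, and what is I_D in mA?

Saturation; I_D = 0.384 mA

V_ov = V_GS − V_TN = 1.81 − 0.73 = 1.08 V.
Since V_DS = 3.61 V ≥ V_ov = 1.08 V, the device is in saturation.
I_D = ½ k_n V_ov² = 0.5 × 0.658 × 1.08² = 0.384 mA.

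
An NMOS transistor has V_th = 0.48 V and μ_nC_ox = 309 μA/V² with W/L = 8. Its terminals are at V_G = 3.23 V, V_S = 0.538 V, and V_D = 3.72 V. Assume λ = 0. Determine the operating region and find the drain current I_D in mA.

V_GS = V_G − V_S = 3.23 − 0.538 = 2.69 V; V_DS = V_D − V_S = 3.72 − 0.538 = 3.18 V.
k_n = μ_nC_ox · (W/L) = 2.472 mA/V².
V_ov = V_GS − V_th = 2.69 − 0.48 = 2.21 V.
Since V_DS = 3.18 V ≥ V_ov = 2.21 V, the device is in saturation.
I_D = ½ k_n V_ov² = 0.5 × 2.472 × 2.21² = 6.05 mA.

Saturation; I_D = 6.05 mA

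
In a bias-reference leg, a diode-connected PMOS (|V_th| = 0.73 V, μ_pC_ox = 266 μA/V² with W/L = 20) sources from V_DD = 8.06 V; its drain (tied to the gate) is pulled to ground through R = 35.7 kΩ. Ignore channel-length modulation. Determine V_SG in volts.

V_SG = 1.00 V

With gate tied to drain, V_SG = V_SD ≥ V_SG − |V_th|, so the device is in saturation.
k_p = μ_pC_ox · (W/L) = 5.32 mA/V².
KCL at the drain: ½ k_p (V_SG − |V_th|)² = (V_DD − V_SG)/R.
Let x = V_SG − 0.73. Then 95 x² + x − 7.33 = 0, giving x = 0.273 V (positive root), so V_SG = 1 V.
I_D = (V_DD − V_SG)/R = (8.06 − 1) / 35.7 = 0.198 mA.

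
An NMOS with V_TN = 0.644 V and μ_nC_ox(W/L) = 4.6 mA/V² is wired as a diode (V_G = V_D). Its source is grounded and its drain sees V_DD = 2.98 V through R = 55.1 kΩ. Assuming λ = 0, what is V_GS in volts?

With gate tied to drain, V_GS = V_DS ≥ V_GS − V_TN, so the device is in saturation.
KCL at the drain: ½ k_n (V_GS − V_TN)² = (V_DD − V_GS)/R.
Let x = V_GS − 0.644. Then 127 x² + x − 2.336 = 0, giving x = 0.132 V (positive root), so V_GS = 0.776 V.
I_D = (V_DD − V_GS)/R = (2.98 − 0.776) / 55.1 = 0.04 mA.

V_GS = 0.776 V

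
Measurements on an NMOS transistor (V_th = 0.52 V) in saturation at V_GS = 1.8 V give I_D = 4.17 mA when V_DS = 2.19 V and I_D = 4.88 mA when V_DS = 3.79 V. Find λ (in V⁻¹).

With V_GS fixed, I_D ∝ (1 + λ V_DS) in saturation, so I_D2/I_D1 = (1 + λ V_DS2)/(1 + λ V_DS1).
4.88/4.17 = 1.17 = (1 + 3.79 λ)/(1 + 2.19 λ).
Solving: λ (I_D1 V_DS2 − I_D2 V_DS1) = I_D2 − I_D1, so λ = (4.88 − 4.17) / (4.17 × 3.79 − 4.88 × 2.19) = 0.71 / 5.12 = 0.139 V⁻¹.

λ = 0.139 V⁻¹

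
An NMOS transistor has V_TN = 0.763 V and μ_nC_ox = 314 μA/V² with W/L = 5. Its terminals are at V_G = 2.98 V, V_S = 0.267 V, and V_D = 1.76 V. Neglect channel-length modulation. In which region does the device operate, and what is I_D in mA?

V_GS = V_G − V_S = 2.98 − 0.267 = 2.71 V; V_DS = V_D − V_S = 1.76 − 0.267 = 1.49 V.
k_n = μ_nC_ox · (W/L) = 1.57 mA/V².
V_ov = V_GS − V_TN = 2.71 − 0.763 = 1.95 V.
Since V_DS = 1.49 V < V_ov = 1.95 V, the device is in the triode region.
I_D = k_n [V_ov · V_DS − ½ V_DS²] = 1.57 × [1.95 × 1.49 − 0.5 × 1.49²] = 2.82 mA.

Triode; I_D = 2.82 mA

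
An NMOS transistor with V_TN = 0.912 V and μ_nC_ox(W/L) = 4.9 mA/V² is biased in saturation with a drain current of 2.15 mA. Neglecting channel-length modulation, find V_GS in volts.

V_GS = 1.85 V

In saturation I_D = ½ k_n (V_GS − V_TN)², so V_GS − V_TN = √(2 I_D / k_n) = √(2 × 2.15 / 4.9) = 0.937 V.
V_GS = 0.912 + 0.937 = 1.85 V.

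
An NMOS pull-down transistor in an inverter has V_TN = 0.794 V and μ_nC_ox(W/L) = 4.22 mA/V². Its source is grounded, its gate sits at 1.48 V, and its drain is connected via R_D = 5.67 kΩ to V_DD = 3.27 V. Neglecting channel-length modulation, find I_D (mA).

I_D = 0.538 mA

V_GS = V_G = 1.48 V, so V_ov = 1.48 − 0.794 = 0.686 V.
Assume saturation: I_D = ½ k_n V_ov² = 0.5 × 4.22 × 0.686² = 0.993 mA, giving V_DS = V_DD − I_D R_D = 3.27 − 0.993 × 5.67 = -2.36 V.
But -2.36 V < V_ov = 0.686 V, so the device is actually in triode.
In triode I_D = k_n[V_ov V_DS − ½ V_DS²] and I_D = (V_DD − V_DS)/R_D. Equating: 12 V_DS² − 17.41 V_DS + 3.27 = 0, giving V_DS = 0.221 V (the root below V_ov).
I_D = (3.27 − 0.221) / 5.67 = 0.538 mA.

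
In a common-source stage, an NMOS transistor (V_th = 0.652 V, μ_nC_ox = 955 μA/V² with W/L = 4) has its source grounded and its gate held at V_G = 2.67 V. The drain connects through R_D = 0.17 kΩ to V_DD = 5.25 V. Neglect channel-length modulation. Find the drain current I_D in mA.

I_D = 7.78 mA

V_GS = V_G = 2.67 V, so V_ov = 2.67 − 0.652 = 2.02 V.
k_n = μ_nC_ox · (W/L) = 3.82 mA/V².
Assume saturation: I_D = ½ k_n V_ov² = 0.5 × 3.82 × 2.02² = 7.78 mA, giving V_DS = V_DD − I_D R_D = 5.25 − 7.78 × 0.17 = 3.93 V.
V_DS = 3.93 V ≥ V_ov = 2.02 V, confirming saturation.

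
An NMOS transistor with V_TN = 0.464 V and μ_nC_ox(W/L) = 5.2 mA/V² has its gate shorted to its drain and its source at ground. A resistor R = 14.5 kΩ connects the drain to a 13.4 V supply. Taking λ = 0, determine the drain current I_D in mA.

With gate tied to drain, V_GS = V_DS ≥ V_GS − V_TN, so the device is in saturation.
KCL at the drain: ½ k_n (V_GS − V_TN)² = (V_DD − V_GS)/R.
Let x = V_GS − 0.464. Then 37.7 x² + x − 12.94 = 0, giving x = 0.573 V (positive root), so V_GS = 1.04 V.
I_D = (V_DD − V_GS)/R = (13.4 − 1.04) / 14.5 = 0.853 mA.

I_D = 0.853 mA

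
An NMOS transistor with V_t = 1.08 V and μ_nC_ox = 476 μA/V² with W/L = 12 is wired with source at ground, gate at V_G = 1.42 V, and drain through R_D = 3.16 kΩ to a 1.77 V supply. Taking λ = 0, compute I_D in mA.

V_GS = V_G = 1.42 V, so V_ov = 1.42 − 1.08 = 0.34 V.
k_n = μ_nC_ox · (W/L) = 5.712 mA/V².
Assume saturation: I_D = ½ k_n V_ov² = 0.5 × 5.712 × 0.34² = 0.33 mA, giving V_DS = V_DD − I_D R_D = 1.77 − 0.33 × 3.16 = 0.727 V.
V_DS = 0.727 V ≥ V_ov = 0.34 V, confirming saturation.

I_D = 0.330 mA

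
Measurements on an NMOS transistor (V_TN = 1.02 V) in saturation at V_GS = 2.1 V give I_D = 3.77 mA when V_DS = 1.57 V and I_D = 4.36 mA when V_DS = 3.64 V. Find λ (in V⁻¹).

λ = 0.0858 V⁻¹

With V_GS fixed, I_D ∝ (1 + λ V_DS) in saturation, so I_D2/I_D1 = (1 + λ V_DS2)/(1 + λ V_DS1).
4.36/3.77 = 1.156 = (1 + 3.64 λ)/(1 + 1.57 λ).
Solving: λ (I_D1 V_DS2 − I_D2 V_DS1) = I_D2 − I_D1, so λ = (4.36 − 3.77) / (3.77 × 3.64 − 4.36 × 1.57) = 0.59 / 6.88 = 0.0858 V⁻¹.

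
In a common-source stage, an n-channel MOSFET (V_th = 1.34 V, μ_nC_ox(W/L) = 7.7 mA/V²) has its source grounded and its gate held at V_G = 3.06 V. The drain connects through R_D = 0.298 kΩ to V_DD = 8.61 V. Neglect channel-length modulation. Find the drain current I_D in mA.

I_D = 11.4 mA

V_GS = V_G = 3.06 V, so V_ov = 3.06 − 1.34 = 1.72 V.
Assume saturation: I_D = ½ k_n V_ov² = 0.5 × 7.7 × 1.72² = 11.4 mA, giving V_DS = V_DD − I_D R_D = 8.61 − 11.4 × 0.298 = 5.22 V.
V_DS = 5.22 V ≥ V_ov = 1.72 V, confirming saturation.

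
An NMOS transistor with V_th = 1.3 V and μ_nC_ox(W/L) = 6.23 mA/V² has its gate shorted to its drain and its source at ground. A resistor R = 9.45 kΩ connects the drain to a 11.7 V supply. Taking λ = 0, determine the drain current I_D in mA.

With gate tied to drain, V_GS = V_DS ≥ V_GS − V_th, so the device is in saturation.
KCL at the drain: ½ k_n (V_GS − V_th)² = (V_DD − V_GS)/R.
Let x = V_GS − 1.3. Then 29.4 x² + x − 10.4 = 0, giving x = 0.578 V (positive root), so V_GS = 1.88 V.
I_D = (V_DD − V_GS)/R = (11.7 − 1.88) / 9.45 = 1.04 mA.

I_D = 1.04 mA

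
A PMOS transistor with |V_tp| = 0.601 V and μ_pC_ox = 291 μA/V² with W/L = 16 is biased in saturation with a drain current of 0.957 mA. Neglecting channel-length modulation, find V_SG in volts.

V_SG = 1.24 V

k_p = μ_pC_ox · (W/L) = 4.656 mA/V².
In saturation I_D = ½ k_p (V_SG − |V_tp|)², so V_SG − |V_tp| = √(2 I_D / k_p) = √(2 × 0.957 / 4.656) = 0.641 V.
V_SG = 0.601 + 0.641 = 1.24 V.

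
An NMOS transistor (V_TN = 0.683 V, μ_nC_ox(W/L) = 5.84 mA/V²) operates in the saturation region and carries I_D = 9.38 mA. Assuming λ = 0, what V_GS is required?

V_GS = 2.48 V

In saturation I_D = ½ k_n (V_GS − V_TN)², so V_GS − V_TN = √(2 I_D / k_n) = √(2 × 9.38 / 5.84) = 1.79 V.
V_GS = 0.683 + 1.79 = 2.48 V.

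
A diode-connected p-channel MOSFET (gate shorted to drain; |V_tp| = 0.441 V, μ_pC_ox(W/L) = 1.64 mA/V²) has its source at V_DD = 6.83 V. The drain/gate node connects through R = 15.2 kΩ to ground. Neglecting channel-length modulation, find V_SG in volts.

With gate tied to drain, V_SG = V_SD ≥ V_SG − |V_tp|, so the device is in saturation.
KCL at the drain: ½ k_p (V_SG − |V_tp|)² = (V_DD − V_SG)/R.
Let x = V_SG − 0.441. Then 12.5 x² + x − 6.389 = 0, giving x = 0.677 V (positive root), so V_SG = 1.12 V.
I_D = (V_DD − V_SG)/R = (6.83 − 1.12) / 15.2 = 0.376 mA.

V_SG = 1.12 V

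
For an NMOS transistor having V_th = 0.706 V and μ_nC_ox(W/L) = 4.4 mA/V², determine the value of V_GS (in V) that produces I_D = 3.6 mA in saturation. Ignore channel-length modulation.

In saturation I_D = ½ k_n (V_GS − V_th)², so V_GS − V_th = √(2 I_D / k_n) = √(2 × 3.6 / 4.4) = 1.28 V.
V_GS = 0.706 + 1.28 = 1.99 V.

V_GS = 1.99 V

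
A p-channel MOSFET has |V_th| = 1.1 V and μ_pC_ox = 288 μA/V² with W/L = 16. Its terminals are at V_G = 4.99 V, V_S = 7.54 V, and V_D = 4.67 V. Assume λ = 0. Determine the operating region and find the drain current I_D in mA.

V_SG = V_S − V_G = 7.54 − 4.99 = 2.55 V; V_SD = V_S − V_D = 7.54 − 4.67 = 2.87 V.
k_p = μ_pC_ox · (W/L) = 4.608 mA/V².
V_ov = V_SG − |V_th| = 2.55 − 1.1 = 1.45 V.
Since V_SD = 2.87 V ≥ V_ov = 1.45 V, the device is in saturation.
I_D = ½ k_p V_ov² = 0.5 × 4.608 × 1.45² = 4.84 mA.

Saturation; I_D = 4.84 mA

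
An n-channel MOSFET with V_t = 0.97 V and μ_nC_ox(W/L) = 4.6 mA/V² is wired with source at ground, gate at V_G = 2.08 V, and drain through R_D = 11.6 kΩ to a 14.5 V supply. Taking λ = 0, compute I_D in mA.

I_D = 1.23 mA

V_GS = V_G = 2.08 V, so V_ov = 2.08 − 0.97 = 1.11 V.
Assume saturation: I_D = ½ k_n V_ov² = 0.5 × 4.6 × 1.11² = 2.83 mA, giving V_DS = V_DD − I_D R_D = 14.5 − 2.83 × 11.6 = -18.4 V.
But -18.4 V < V_ov = 1.11 V, so the device is actually in triode.
In triode I_D = k_n[V_ov V_DS − ½ V_DS²] and I_D = (V_DD − V_DS)/R_D. Equating: 26.7 V_DS² − 60.23 V_DS + 14.5 = 0, giving V_DS = 0.274 V (the root below V_ov).
I_D = (14.5 − 0.274) / 11.6 = 1.23 mA.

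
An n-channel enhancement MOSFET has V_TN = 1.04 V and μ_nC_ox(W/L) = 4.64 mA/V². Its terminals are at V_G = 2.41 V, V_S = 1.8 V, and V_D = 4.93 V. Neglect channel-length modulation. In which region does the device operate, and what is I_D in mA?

V_GS = V_G − V_S = 2.41 − 1.8 = 0.61 V; V_DS = V_D − V_S = 4.93 − 1.8 = 3.13 V.
V_GS = 0.61 V < V_TN = 1.04 V, so the transistor is in cutoff.

Cutoff; I_D = 0 mA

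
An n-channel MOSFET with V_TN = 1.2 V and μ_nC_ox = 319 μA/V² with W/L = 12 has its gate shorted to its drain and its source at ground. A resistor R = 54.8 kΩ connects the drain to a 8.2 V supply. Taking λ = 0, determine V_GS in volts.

With gate tied to drain, V_GS = V_DS ≥ V_GS − V_TN, so the device is in saturation.
k_n = μ_nC_ox · (W/L) = 3.828 mA/V².
KCL at the drain: ½ k_n (V_GS − V_TN)² = (V_DD − V_GS)/R.
Let x = V_GS − 1.2. Then 105 x² + x − 7 = 0, giving x = 0.254 V (positive root), so V_GS = 1.45 V.
I_D = (V_DD − V_GS)/R = (8.2 − 1.45) / 54.8 = 0.123 mA.

V_GS = 1.45 V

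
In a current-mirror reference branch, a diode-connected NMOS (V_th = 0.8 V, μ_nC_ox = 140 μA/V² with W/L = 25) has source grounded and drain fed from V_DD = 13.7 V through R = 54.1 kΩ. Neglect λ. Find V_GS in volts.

With gate tied to drain, V_GS = V_DS ≥ V_GS − V_th, so the device is in saturation.
k_n = μ_nC_ox · (W/L) = 3.5 mA/V².
KCL at the drain: ½ k_n (V_GS − V_th)² = (V_DD − V_GS)/R.
Let x = V_GS − 0.8. Then 94.7 x² + x − 12.9 = 0, giving x = 0.364 V (positive root), so V_GS = 1.16 V.
I_D = (V_DD − V_GS)/R = (13.7 − 1.16) / 54.1 = 0.232 mA.

V_GS = 1.16 V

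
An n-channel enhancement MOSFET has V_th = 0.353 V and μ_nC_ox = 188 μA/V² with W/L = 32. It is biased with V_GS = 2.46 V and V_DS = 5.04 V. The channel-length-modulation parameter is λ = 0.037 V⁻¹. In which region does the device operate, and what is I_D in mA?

k_n = μ_nC_ox · (W/L) = 6.016 mA/V².
V_ov = V_GS − V_th = 2.46 − 0.353 = 2.11 V.
Since V_DS = 5.04 V ≥ V_ov = 2.11 V, the device is in saturation.
I_D = ½ k_n V_ov² (1 + λ V_DS) = 0.5 × 6.016 × 2.11² × (1 + 0.037 × 5.04) = 15.8 mA.

Saturation; I_D = 15.8 mA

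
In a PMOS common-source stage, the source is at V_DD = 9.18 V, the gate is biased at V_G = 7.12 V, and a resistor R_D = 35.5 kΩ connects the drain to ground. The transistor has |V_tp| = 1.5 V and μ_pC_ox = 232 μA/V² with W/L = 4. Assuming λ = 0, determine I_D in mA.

V_SG = V_DD − V_G = 9.18 − 7.12 = 2.06 V, so V_ov = 2.06 − 1.5 = 0.56 V.
k_p = μ_pC_ox · (W/L) = 0.928 mA/V².
Assume saturation: I_D = ½ k_p V_ov² = 0.5 × 0.928 × 0.56² = 0.146 mA, giving V_SD = V_DD − I_D R_D = 9.18 − 0.146 × 35.5 = 4.01 V.
V_SD = 4.01 V ≥ V_ov = 0.56 V, confirming saturation.

I_D = 0.146 mA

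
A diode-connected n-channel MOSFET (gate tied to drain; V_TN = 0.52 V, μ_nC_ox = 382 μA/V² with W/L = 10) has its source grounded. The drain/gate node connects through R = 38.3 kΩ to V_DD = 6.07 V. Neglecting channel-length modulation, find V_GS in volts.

With gate tied to drain, V_GS = V_DS ≥ V_GS − V_TN, so the device is in saturation.
k_n = μ_nC_ox · (W/L) = 3.82 mA/V².
KCL at the drain: ½ k_n (V_GS − V_TN)² = (V_DD − V_GS)/R.
Let x = V_GS − 0.52. Then 73.2 x² + x − 5.55 = 0, giving x = 0.269 V (positive root), so V_GS = 0.789 V.
I_D = (V_DD − V_GS)/R = (6.07 − 0.789) / 38.3 = 0.138 mA.

V_GS = 0.789 V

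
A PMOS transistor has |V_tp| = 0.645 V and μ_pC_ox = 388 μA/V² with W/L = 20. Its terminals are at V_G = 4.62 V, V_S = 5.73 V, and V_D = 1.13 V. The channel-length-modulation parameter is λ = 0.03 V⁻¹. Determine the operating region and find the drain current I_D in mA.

Saturation; I_D = 0.955 mA

V_SG = V_S − V_G = 5.73 − 4.62 = 1.11 V; V_SD = V_S − V_D = 5.73 − 1.13 = 4.6 V.
k_p = μ_pC_ox · (W/L) = 7.76 mA/V².
V_ov = V_SG − |V_tp| = 1.11 − 0.645 = 0.465 V.
Since V_SD = 4.6 V ≥ V_ov = 0.465 V, the device is in saturation.
I_D = ½ k_p V_ov² (1 + λ V_SD) = 0.5 × 7.76 × 0.465² × (1 + 0.03 × 4.6) = 0.955 mA.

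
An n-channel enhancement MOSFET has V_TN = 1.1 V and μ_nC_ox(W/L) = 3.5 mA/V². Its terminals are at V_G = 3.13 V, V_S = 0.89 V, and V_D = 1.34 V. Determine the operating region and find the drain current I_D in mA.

V_GS = V_G − V_S = 3.13 − 0.89 = 2.24 V; V_DS = V_D − V_S = 1.34 − 0.89 = 0.45 V.
V_ov = V_GS − V_TN = 2.24 − 1.1 = 1.14 V.
Since V_DS = 0.45 V < V_ov = 1.14 V, the device is in the triode region.
I_D = k_n [V_ov · V_DS − ½ V_DS²] = 3.5 × [1.14 × 0.45 − 0.5 × 0.45²] = 1.44 mA.

Triode; I_D = 1.44 mA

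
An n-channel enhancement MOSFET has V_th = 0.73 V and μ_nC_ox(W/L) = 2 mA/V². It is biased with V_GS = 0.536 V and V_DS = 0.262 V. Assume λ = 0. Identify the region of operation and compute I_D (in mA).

V_GS = 0.536 V < V_th = 0.73 V, so the transistor is in cutoff.

Cutoff; I_D = 0 mA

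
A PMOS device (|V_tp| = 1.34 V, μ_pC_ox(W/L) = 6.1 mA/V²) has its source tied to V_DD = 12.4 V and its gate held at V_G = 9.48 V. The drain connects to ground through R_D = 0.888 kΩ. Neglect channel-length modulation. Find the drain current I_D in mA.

V_SG = V_DD − V_G = 12.4 − 9.48 = 2.92 V, so V_ov = 2.92 − 1.34 = 1.58 V.
Assume saturation: I_D = ½ k_p V_ov² = 0.5 × 6.1 × 1.58² = 7.61 mA, giving V_SD = V_DD − I_D R_D = 12.4 − 7.61 × 0.888 = 5.64 V.
V_SD = 5.64 V ≥ V_ov = 1.58 V, confirming saturation.

I_D = 7.61 mA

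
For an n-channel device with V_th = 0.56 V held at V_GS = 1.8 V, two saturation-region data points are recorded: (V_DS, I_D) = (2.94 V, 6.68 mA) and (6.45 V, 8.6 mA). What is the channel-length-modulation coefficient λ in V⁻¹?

λ = 0.108 V⁻¹

With V_GS fixed, I_D ∝ (1 + λ V_DS) in saturation, so I_D2/I_D1 = (1 + λ V_DS2)/(1 + λ V_DS1).
8.6/6.68 = 1.287 = (1 + 6.45 λ)/(1 + 2.94 λ).
Solving: λ (I_D1 V_DS2 − I_D2 V_DS1) = I_D2 − I_D1, so λ = (8.6 − 6.68) / (6.68 × 6.45 − 8.6 × 2.94) = 1.92 / 17.8 = 0.108 V⁻¹.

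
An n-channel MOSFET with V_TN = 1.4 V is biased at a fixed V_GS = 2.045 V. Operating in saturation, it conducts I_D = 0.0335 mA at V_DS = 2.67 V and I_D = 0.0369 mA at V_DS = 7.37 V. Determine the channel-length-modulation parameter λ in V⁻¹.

With V_GS fixed, I_D ∝ (1 + λ V_DS) in saturation, so I_D2/I_D1 = (1 + λ V_DS2)/(1 + λ V_DS1).
0.0369/0.0335 = 1.101 = (1 + 7.37 λ)/(1 + 2.67 λ).
Solving: λ (I_D1 V_DS2 − I_D2 V_DS1) = I_D2 − I_D1, so λ = (0.0369 − 0.0335) / (0.0335 × 7.37 − 0.0369 × 2.67) = 0.0034 / 0.148 = 0.0229 V⁻¹.

λ = 0.0229 V⁻¹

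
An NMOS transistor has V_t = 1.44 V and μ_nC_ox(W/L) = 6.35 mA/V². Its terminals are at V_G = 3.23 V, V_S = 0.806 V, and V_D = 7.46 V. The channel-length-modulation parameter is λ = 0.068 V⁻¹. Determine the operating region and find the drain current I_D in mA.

V_GS = V_G − V_S = 3.23 − 0.806 = 2.42 V; V_DS = V_D − V_S = 7.46 − 0.806 = 6.65 V.
V_ov = V_GS − V_t = 2.42 − 1.44 = 0.984 V.
Since V_DS = 6.65 V ≥ V_ov = 0.984 V, the device is in saturation.
I_D = ½ k_n V_ov² (1 + λ V_DS) = 0.5 × 6.35 × 0.984² × (1 + 0.068 × 6.65) = 4.47 mA.

Saturation; I_D = 4.47 mA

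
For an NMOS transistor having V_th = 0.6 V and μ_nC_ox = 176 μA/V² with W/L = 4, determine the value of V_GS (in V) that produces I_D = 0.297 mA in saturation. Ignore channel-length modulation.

k_n = μ_nC_ox · (W/L) = 0.704 mA/V².
In saturation I_D = ½ k_n (V_GS − V_th)², so V_GS − V_th = √(2 I_D / k_n) = √(2 × 0.297 / 0.704) = 0.919 V.
V_GS = 0.6 + 0.919 = 1.52 V.

V_GS = 1.52 V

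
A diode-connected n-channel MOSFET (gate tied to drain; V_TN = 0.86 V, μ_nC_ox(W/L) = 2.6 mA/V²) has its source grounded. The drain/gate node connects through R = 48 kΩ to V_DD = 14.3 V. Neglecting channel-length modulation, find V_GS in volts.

V_GS = 1.32 V

With gate tied to drain, V_GS = V_DS ≥ V_GS − V_TN, so the device is in saturation.
KCL at the drain: ½ k_n (V_GS − V_TN)² = (V_DD − V_GS)/R.
Let x = V_GS − 0.86. Then 62.4 x² + x − 13.44 = 0, giving x = 0.456 V (positive root), so V_GS = 1.32 V.
I_D = (V_DD − V_GS)/R = (14.3 − 1.32) / 48 = 0.27 mA.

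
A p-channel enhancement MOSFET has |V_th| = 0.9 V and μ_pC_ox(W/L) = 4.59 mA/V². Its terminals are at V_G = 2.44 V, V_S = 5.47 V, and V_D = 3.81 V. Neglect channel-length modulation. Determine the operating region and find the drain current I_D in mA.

Triode; I_D = 9.91 mA

V_SG = V_S − V_G = 5.47 − 2.44 = 3.03 V; V_SD = V_S − V_D = 5.47 − 3.81 = 1.66 V.
V_ov = V_SG − |V_th| = 3.03 − 0.9 = 2.13 V.
Since V_SD = 1.66 V < V_ov = 2.13 V, the device is in the triode region.
I_D = k_p [V_ov · V_SD − ½ V_SD²] = 4.59 × [2.13 × 1.66 − 0.5 × 1.66²] = 9.91 mA.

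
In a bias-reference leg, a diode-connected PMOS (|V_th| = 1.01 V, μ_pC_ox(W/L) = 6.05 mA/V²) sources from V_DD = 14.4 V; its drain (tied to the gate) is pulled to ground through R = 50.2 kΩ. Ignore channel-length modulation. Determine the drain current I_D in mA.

I_D = 0.261 mA

With gate tied to drain, V_SG = V_SD ≥ V_SG − |V_th|, so the device is in saturation.
KCL at the drain: ½ k_p (V_SG − |V_th|)² = (V_DD − V_SG)/R.
Let x = V_SG − 1.01. Then 152 x² + x − 13.39 = 0, giving x = 0.294 V (positive root), so V_SG = 1.3 V.
I_D = (V_DD − V_SG)/R = (14.4 − 1.3) / 50.2 = 0.261 mA.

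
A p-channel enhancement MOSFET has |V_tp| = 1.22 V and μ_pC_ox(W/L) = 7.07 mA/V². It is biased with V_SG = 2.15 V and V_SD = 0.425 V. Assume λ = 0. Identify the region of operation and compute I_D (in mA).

V_ov = V_SG − |V_tp| = 2.15 − 1.22 = 0.93 V.
Since V_SD = 0.425 V < V_ov = 0.93 V, the device is in the triode region.
I_D = k_p [V_ov · V_SD − ½ V_SD²] = 7.07 × [0.93 × 0.425 − 0.5 × 0.425²] = 2.16 mA.

Triode; I_D = 2.16 mA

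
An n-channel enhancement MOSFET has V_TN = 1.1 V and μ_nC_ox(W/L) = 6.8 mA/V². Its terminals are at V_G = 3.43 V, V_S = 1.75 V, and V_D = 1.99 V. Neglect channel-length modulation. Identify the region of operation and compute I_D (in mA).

V_GS = V_G − V_S = 3.43 − 1.75 = 1.68 V; V_DS = V_D − V_S = 1.99 − 1.75 = 0.24 V.
V_ov = V_GS − V_TN = 1.68 − 1.1 = 0.58 V.
Since V_DS = 0.24 V < V_ov = 0.58 V, the device is in the triode region.
I_D = k_n [V_ov · V_DS − ½ V_DS²] = 6.8 × [0.58 × 0.24 − 0.5 × 0.24²] = 0.751 mA.

Triode; I_D = 0.751 mA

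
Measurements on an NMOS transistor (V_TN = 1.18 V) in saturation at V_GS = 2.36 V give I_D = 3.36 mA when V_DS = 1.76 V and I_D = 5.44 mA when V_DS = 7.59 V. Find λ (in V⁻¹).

With V_GS fixed, I_D ∝ (1 + λ V_DS) in saturation, so I_D2/I_D1 = (1 + λ V_DS2)/(1 + λ V_DS1).
5.44/3.36 = 1.619 = (1 + 7.59 λ)/(1 + 1.76 λ).
Solving: λ (I_D1 V_DS2 − I_D2 V_DS1) = I_D2 − I_D1, so λ = (5.44 − 3.36) / (3.36 × 7.59 − 5.44 × 1.76) = 2.08 / 15.9 = 0.131 V⁻¹.

λ = 0.131 V⁻¹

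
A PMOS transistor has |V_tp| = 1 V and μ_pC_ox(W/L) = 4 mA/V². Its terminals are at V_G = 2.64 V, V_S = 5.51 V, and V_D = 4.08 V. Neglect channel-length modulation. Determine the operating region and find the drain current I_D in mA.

Triode; I_D = 6.61 mA

V_SG = V_S − V_G = 5.51 − 2.64 = 2.87 V; V_SD = V_S − V_D = 5.51 − 4.08 = 1.43 V.
V_ov = V_SG − |V_tp| = 2.87 − 1 = 1.87 V.
Since V_SD = 1.43 V < V_ov = 1.87 V, the device is in the triode region.
I_D = k_p [V_ov · V_SD − ½ V_SD²] = 4 × [1.87 × 1.43 − 0.5 × 1.43²] = 6.61 mA.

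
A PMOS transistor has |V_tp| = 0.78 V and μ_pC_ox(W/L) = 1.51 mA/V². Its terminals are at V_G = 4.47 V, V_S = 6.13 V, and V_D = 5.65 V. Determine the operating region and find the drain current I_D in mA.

Triode; I_D = 0.464 mA

V_SG = V_S − V_G = 6.13 − 4.47 = 1.66 V; V_SD = V_S − V_D = 6.13 − 5.65 = 0.48 V.
V_ov = V_SG − |V_tp| = 1.66 − 0.78 = 0.88 V.
Since V_SD = 0.48 V < V_ov = 0.88 V, the device is in the triode region.
I_D = k_p [V_ov · V_SD − ½ V_SD²] = 1.51 × [0.88 × 0.48 − 0.5 × 0.48²] = 0.464 mA.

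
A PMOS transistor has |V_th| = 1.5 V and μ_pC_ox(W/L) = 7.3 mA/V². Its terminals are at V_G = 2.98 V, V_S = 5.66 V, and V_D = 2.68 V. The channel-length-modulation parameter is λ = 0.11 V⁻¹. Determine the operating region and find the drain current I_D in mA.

Saturation; I_D = 6.75 mA

V_SG = V_S − V_G = 5.66 − 2.98 = 2.68 V; V_SD = V_S − V_D = 5.66 − 2.68 = 2.98 V.
V_ov = V_SG − |V_th| = 2.68 − 1.5 = 1.18 V.
Since V_SD = 2.98 V ≥ V_ov = 1.18 V, the device is in saturation.
I_D = ½ k_p V_ov² (1 + λ V_SD) = 0.5 × 7.3 × 1.18² × (1 + 0.11 × 2.98) = 6.75 mA.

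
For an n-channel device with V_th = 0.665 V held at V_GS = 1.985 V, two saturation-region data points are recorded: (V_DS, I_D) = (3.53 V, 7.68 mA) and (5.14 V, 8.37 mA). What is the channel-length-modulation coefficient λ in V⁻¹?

λ = 0.0695 V⁻¹

With V_GS fixed, I_D ∝ (1 + λ V_DS) in saturation, so I_D2/I_D1 = (1 + λ V_DS2)/(1 + λ V_DS1).
8.37/7.68 = 1.09 = (1 + 5.14 λ)/(1 + 3.53 λ).
Solving: λ (I_D1 V_DS2 − I_D2 V_DS1) = I_D2 − I_D1, so λ = (8.37 − 7.68) / (7.68 × 5.14 − 8.37 × 3.53) = 0.69 / 9.93 = 0.0695 V⁻¹.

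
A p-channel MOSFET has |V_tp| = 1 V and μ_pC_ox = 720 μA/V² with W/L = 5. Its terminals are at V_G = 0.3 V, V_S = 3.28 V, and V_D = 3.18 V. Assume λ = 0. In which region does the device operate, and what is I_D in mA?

Triode; I_D = 0.695 mA

V_SG = V_S − V_G = 3.28 − 0.3 = 2.98 V; V_SD = V_S − V_D = 3.28 − 3.18 = 0.1 V.
k_p = μ_pC_ox · (W/L) = 3.6 mA/V².
V_ov = V_SG − |V_tp| = 2.98 − 1 = 1.98 V.
Since V_SD = 0.1 V < V_ov = 1.98 V, the device is in the triode region.
I_D = k_p [V_ov · V_SD − ½ V_SD²] = 3.6 × [1.98 × 0.1 − 0.5 × 0.1²] = 0.695 mA.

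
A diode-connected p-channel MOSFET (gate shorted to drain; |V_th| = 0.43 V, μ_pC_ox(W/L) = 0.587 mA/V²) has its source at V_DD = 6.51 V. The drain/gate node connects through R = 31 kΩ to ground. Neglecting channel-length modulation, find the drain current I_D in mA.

With gate tied to drain, V_SG = V_SD ≥ V_SG − |V_th|, so the device is in saturation.
KCL at the drain: ½ k_p (V_SG − |V_th|)² = (V_DD − V_SG)/R.
Let x = V_SG − 0.43. Then 9.1 x² + x − 6.08 = 0, giving x = 0.764 V (positive root), so V_SG = 1.19 V.
I_D = (V_DD − V_SG)/R = (6.51 − 1.19) / 31 = 0.171 mA.

I_D = 0.171 mA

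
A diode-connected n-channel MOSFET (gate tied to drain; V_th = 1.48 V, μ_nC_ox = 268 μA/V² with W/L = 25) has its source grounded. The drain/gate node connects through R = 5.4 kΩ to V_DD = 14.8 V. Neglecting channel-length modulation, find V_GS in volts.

With gate tied to drain, V_GS = V_DS ≥ V_GS − V_th, so the device is in saturation.
k_n = μ_nC_ox · (W/L) = 6.7 mA/V².
KCL at the drain: ½ k_n (V_GS − V_th)² = (V_DD − V_GS)/R.
Let x = V_GS − 1.48. Then 18.1 x² + x − 13.32 = 0, giving x = 0.831 V (positive root), so V_GS = 2.31 V.
I_D = (V_DD − V_GS)/R = (14.8 − 2.31) / 5.4 = 2.31 mA.

V_GS = 2.31 V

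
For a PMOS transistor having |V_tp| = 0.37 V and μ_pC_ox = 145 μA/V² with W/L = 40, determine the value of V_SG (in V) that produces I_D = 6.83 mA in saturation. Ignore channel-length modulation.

V_SG = 1.90 V

k_p = μ_pC_ox · (W/L) = 5.8 mA/V².
In saturation I_D = ½ k_p (V_SG − |V_tp|)², so V_SG − |V_tp| = √(2 I_D / k_p) = √(2 × 6.83 / 5.8) = 1.53 V.
V_SG = 0.37 + 1.53 = 1.9 V.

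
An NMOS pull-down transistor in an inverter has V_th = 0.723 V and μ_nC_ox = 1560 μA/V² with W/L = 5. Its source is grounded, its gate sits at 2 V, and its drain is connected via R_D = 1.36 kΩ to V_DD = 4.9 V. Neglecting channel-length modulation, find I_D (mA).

I_D = 3.31 mA

V_GS = V_G = 2 V, so V_ov = 2 − 0.723 = 1.28 V.
k_n = μ_nC_ox · (W/L) = 7.8 mA/V².
Assume saturation: I_D = ½ k_n V_ov² = 0.5 × 7.8 × 1.28² = 6.36 mA, giving V_DS = V_DD − I_D R_D = 4.9 − 6.36 × 1.36 = -3.75 V.
But -3.75 V < V_ov = 1.28 V, so the device is actually in triode.
In triode I_D = k_n[V_ov V_DS − ½ V_DS²] and I_D = (V_DD − V_DS)/R_D. Equating: 5.3 V_DS² − 14.55 V_DS + 4.9 = 0, giving V_DS = 0.393 V (the root below V_ov).
I_D = (4.9 − 0.393) / 1.36 = 3.31 mA.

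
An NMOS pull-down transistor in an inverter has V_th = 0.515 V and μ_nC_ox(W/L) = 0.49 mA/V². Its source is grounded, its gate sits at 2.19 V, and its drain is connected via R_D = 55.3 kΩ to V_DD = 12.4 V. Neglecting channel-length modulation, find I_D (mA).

I_D = 0.219 mA

V_GS = V_G = 2.19 V, so V_ov = 2.19 − 0.515 = 1.67 V.
Assume saturation: I_D = ½ k_n V_ov² = 0.5 × 0.49 × 1.67² = 0.687 mA, giving V_DS = V_DD − I_D R_D = 12.4 − 0.687 × 55.3 = -25.6 V.
But -25.6 V < V_ov = 1.67 V, so the device is actually in triode.
In triode I_D = k_n[V_ov V_DS − ½ V_DS²] and I_D = (V_DD − V_DS)/R_D. Equating: 13.5 V_DS² − 46.39 V_DS + 12.4 = 0, giving V_DS = 0.292 V (the root below V_ov).
I_D = (12.4 − 0.292) / 55.3 = 0.219 mA.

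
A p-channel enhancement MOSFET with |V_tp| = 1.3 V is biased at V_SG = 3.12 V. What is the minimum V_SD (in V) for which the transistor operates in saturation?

The boundary between triode and saturation is V_SD = V_SG − |V_tp| = V_ov.
V_ov = 3.12 − 1.3 = 1.82 V.

V_SD,sat = 1.82 V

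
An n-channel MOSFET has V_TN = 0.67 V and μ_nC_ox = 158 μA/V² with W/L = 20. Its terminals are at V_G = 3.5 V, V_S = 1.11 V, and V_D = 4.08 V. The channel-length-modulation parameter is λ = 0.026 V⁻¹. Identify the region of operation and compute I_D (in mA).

V_GS = V_G − V_S = 3.5 − 1.11 = 2.39 V; V_DS = V_D − V_S = 4.08 − 1.11 = 2.97 V.
k_n = μ_nC_ox · (W/L) = 3.16 mA/V².
V_ov = V_GS − V_TN = 2.39 − 0.67 = 1.72 V.
Since V_DS = 2.97 V ≥ V_ov = 1.72 V, the device is in saturation.
I_D = ½ k_n V_ov² (1 + λ V_DS) = 0.5 × 3.16 × 1.72² × (1 + 0.026 × 2.97) = 5.04 mA.

Saturation; I_D = 5.04 mA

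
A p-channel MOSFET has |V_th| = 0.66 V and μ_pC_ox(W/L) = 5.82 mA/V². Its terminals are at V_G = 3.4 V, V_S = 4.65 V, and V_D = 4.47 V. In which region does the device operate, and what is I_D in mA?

Triode; I_D = 0.524 mA

V_SG = V_S − V_G = 4.65 − 3.4 = 1.25 V; V_SD = V_S − V_D = 4.65 − 4.47 = 0.18 V.
V_ov = V_SG − |V_th| = 1.25 − 0.66 = 0.59 V.
Since V_SD = 0.18 V < V_ov = 0.59 V, the device is in the triode region.
I_D = k_p [V_ov · V_SD − ½ V_SD²] = 5.82 × [0.59 × 0.18 − 0.5 × 0.18²] = 0.524 mA.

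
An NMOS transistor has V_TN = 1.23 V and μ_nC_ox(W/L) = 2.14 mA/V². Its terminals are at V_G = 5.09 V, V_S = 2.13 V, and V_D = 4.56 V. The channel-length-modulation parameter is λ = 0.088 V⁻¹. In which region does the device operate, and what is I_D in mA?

Saturation; I_D = 3.89 mA

V_GS = V_G − V_S = 5.09 − 2.13 = 2.96 V; V_DS = V_D − V_S = 4.56 − 2.13 = 2.43 V.
V_ov = V_GS − V_TN = 2.96 − 1.23 = 1.73 V.
Since V_DS = 2.43 V ≥ V_ov = 1.73 V, the device is in saturation.
I_D = ½ k_n V_ov² (1 + λ V_DS) = 0.5 × 2.14 × 1.73² × (1 + 0.088 × 2.43) = 3.89 mA.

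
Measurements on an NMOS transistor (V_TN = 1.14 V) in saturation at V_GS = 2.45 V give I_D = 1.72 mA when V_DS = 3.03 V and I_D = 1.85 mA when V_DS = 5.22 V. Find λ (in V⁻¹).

With V_GS fixed, I_D ∝ (1 + λ V_DS) in saturation, so I_D2/I_D1 = (1 + λ V_DS2)/(1 + λ V_DS1).
1.85/1.72 = 1.076 = (1 + 5.22 λ)/(1 + 3.03 λ).
Solving: λ (I_D1 V_DS2 − I_D2 V_DS1) = I_D2 − I_D1, so λ = (1.85 − 1.72) / (1.72 × 5.22 − 1.85 × 3.03) = 0.13 / 3.37 = 0.0385 V⁻¹.

λ = 0.0385 V⁻¹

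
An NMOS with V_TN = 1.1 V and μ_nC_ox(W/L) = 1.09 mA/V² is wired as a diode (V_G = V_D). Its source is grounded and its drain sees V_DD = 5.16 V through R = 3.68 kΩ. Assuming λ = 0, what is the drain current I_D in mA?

I_D = 0.778 mA

With gate tied to drain, V_GS = V_DS ≥ V_GS − V_TN, so the device is in saturation.
KCL at the drain: ½ k_n (V_GS − V_TN)² = (V_DD − V_GS)/R.
Let x = V_GS − 1.1. Then 2.01 x² + x − 4.06 = 0, giving x = 1.2 V (positive root), so V_GS = 2.3 V.
I_D = (V_DD − V_GS)/R = (5.16 − 2.3) / 3.68 = 0.778 mA.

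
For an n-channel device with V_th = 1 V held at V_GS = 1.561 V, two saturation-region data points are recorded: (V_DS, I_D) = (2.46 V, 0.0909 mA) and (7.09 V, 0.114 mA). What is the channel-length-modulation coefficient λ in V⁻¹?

λ = 0.0635 V⁻¹

With V_GS fixed, I_D ∝ (1 + λ V_DS) in saturation, so I_D2/I_D1 = (1 + λ V_DS2)/(1 + λ V_DS1).
0.114/0.0909 = 1.254 = (1 + 7.09 λ)/(1 + 2.46 λ).
Solving: λ (I_D1 V_DS2 − I_D2 V_DS1) = I_D2 − I_D1, so λ = (0.114 − 0.0909) / (0.0909 × 7.09 − 0.114 × 2.46) = 0.0231 / 0.364 = 0.0635 V⁻¹.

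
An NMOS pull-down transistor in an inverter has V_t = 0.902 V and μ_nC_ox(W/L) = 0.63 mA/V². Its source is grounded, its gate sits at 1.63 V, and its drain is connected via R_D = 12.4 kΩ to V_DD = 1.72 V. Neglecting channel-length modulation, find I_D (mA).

I_D = 0.113 mA

V_GS = V_G = 1.63 V, so V_ov = 1.63 − 0.902 = 0.728 V.
Assume saturation: I_D = ½ k_n V_ov² = 0.5 × 0.63 × 0.728² = 0.167 mA, giving V_DS = V_DD − I_D R_D = 1.72 − 0.167 × 12.4 = -0.35 V.
But -0.35 V < V_ov = 0.728 V, so the device is actually in triode.
In triode I_D = k_n[V_ov V_DS − ½ V_DS²] and I_D = (V_DD − V_DS)/R_D. Equating: 3.91 V_DS² − 6.687 V_DS + 1.72 = 0, giving V_DS = 0.315 V (the root below V_ov).
I_D = (1.72 − 0.315) / 12.4 = 0.113 mA.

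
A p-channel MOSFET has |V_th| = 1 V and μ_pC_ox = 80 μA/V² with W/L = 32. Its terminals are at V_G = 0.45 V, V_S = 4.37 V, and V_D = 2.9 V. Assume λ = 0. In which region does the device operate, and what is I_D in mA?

Triode; I_D = 8.22 mA

V_SG = V_S − V_G = 4.37 − 0.45 = 3.92 V; V_SD = V_S − V_D = 4.37 − 2.9 = 1.47 V.
k_p = μ_pC_ox · (W/L) = 2.56 mA/V².
V_ov = V_SG − |V_th| = 3.92 − 1 = 2.92 V.
Since V_SD = 1.47 V < V_ov = 2.92 V, the device is in the triode region.
I_D = k_p [V_ov · V_SD − ½ V_SD²] = 2.56 × [2.92 × 1.47 − 0.5 × 1.47²] = 8.22 mA.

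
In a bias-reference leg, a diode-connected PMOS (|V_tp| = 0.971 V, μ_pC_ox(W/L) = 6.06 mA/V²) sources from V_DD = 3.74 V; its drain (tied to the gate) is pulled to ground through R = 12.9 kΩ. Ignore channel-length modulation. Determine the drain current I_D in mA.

I_D = 0.195 mA

With gate tied to drain, V_SG = V_SD ≥ V_SG − |V_tp|, so the device is in saturation.
KCL at the drain: ½ k_p (V_SG − |V_tp|)² = (V_DD − V_SG)/R.
Let x = V_SG − 0.971. Then 39.1 x² + x − 2.769 = 0, giving x = 0.254 V (positive root), so V_SG = 1.22 V.
I_D = (V_DD − V_SG)/R = (3.74 − 1.22) / 12.9 = 0.195 mA.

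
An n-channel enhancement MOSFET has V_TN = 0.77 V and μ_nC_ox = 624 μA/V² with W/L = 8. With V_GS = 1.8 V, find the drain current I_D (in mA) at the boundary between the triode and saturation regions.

I_D = 2.65 mA

At the boundary V_DS = V_ov = V_GS − V_TN = 1.8 − 0.77 = 1.03 V.
k_n = μ_nC_ox · (W/L) = 4.992 mA/V².
I_D = ½ k_n V_ov² = 0.5 × 4.992 × 1.03² = 2.65 mA.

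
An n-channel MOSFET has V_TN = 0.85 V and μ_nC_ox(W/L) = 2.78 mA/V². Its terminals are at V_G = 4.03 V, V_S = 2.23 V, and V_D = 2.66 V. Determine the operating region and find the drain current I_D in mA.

Triode; I_D = 0.879 mA

V_GS = V_G − V_S = 4.03 − 2.23 = 1.8 V; V_DS = V_D − V_S = 2.66 − 2.23 = 0.43 V.
V_ov = V_GS − V_TN = 1.8 − 0.85 = 0.95 V.
Since V_DS = 0.43 V < V_ov = 0.95 V, the device is in the triode region.
I_D = k_n [V_ov · V_DS − ½ V_DS²] = 2.78 × [0.95 × 0.43 − 0.5 × 0.43²] = 0.879 mA.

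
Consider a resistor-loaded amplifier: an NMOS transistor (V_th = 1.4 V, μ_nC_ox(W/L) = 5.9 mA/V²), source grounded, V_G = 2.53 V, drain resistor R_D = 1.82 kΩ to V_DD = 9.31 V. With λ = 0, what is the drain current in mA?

I_D = 3.77 mA

V_GS = V_G = 2.53 V, so V_ov = 2.53 − 1.4 = 1.13 V.
Assume saturation: I_D = ½ k_n V_ov² = 0.5 × 5.9 × 1.13² = 3.77 mA, giving V_DS = V_DD − I_D R_D = 9.31 − 3.77 × 1.82 = 2.45 V.
V_DS = 2.45 V ≥ V_ov = 1.13 V, confirming saturation.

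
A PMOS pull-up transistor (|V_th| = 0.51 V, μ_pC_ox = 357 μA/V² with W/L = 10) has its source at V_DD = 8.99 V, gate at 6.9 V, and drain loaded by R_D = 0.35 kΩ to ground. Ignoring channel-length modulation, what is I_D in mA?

V_SG = V_DD − V_G = 8.99 − 6.9 = 2.09 V, so V_ov = 2.09 − 0.51 = 1.58 V.
k_p = μ_pC_ox · (W/L) = 3.57 mA/V².
Assume saturation: I_D = ½ k_p V_ov² = 0.5 × 3.57 × 1.58² = 4.46 mA, giving V_SD = V_DD − I_D R_D = 8.99 − 4.46 × 0.35 = 7.43 V.
V_SD = 7.43 V ≥ V_ov = 1.58 V, confirming saturation.

I_D = 4.46 mA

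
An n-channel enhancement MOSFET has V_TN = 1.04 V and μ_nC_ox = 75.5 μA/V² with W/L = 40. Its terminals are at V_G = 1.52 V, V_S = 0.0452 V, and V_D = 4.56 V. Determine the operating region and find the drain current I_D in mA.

Saturation; I_D = 0.285 mA

V_GS = V_G − V_S = 1.52 − 0.0452 = 1.47 V; V_DS = V_D − V_S = 4.56 − 0.0452 = 4.51 V.
k_n = μ_nC_ox · (W/L) = 3.02 mA/V².
V_ov = V_GS − V_TN = 1.47 − 1.04 = 0.435 V.
Since V_DS = 4.51 V ≥ V_ov = 0.435 V, the device is in saturation.
I_D = ½ k_n V_ov² = 0.5 × 3.02 × 0.435² = 0.285 mA.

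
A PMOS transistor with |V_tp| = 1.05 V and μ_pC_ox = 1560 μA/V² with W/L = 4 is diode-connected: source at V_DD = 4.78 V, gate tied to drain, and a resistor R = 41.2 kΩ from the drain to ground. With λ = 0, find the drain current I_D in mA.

I_D = 0.0865 mA

With gate tied to drain, V_SG = V_SD ≥ V_SG − |V_tp|, so the device is in saturation.
k_p = μ_pC_ox · (W/L) = 6.24 mA/V².
KCL at the drain: ½ k_p (V_SG − |V_tp|)² = (V_DD − V_SG)/R.
Let x = V_SG − 1.05. Then 129 x² + x − 3.73 = 0, giving x = 0.166 V (positive root), so V_SG = 1.22 V.
I_D = (V_DD − V_SG)/R = (4.78 − 1.22) / 41.2 = 0.0865 mA.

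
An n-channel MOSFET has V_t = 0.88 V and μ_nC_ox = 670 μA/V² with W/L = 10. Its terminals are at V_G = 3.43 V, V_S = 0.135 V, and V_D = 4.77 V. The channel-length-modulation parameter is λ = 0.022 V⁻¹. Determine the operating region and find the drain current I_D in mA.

V_GS = V_G − V_S = 3.43 − 0.135 = 3.29 V; V_DS = V_D − V_S = 4.77 − 0.135 = 4.63 V.
k_n = μ_nC_ox · (W/L) = 6.7 mA/V².
V_ov = V_GS − V_t = 3.29 − 0.88 = 2.42 V.
Since V_DS = 4.63 V ≥ V_ov = 2.42 V, the device is in saturation.
I_D = ½ k_n V_ov² (1 + λ V_DS) = 0.5 × 6.7 × 2.42² × (1 + 0.022 × 4.63) = 21.5 mA.

Saturation; I_D = 21.5 mA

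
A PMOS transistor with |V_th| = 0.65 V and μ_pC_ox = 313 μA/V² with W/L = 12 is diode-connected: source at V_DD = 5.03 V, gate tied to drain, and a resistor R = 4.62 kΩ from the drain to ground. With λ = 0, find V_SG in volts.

With gate tied to drain, V_SG = V_SD ≥ V_SG − |V_th|, so the device is in saturation.
k_p = μ_pC_ox · (W/L) = 3.756 mA/V².
KCL at the drain: ½ k_p (V_SG − |V_th|)² = (V_DD − V_SG)/R.
Let x = V_SG − 0.65. Then 8.68 x² + x − 4.38 = 0, giving x = 0.655 V (positive root), so V_SG = 1.31 V.
I_D = (V_DD − V_SG)/R = (5.03 − 1.31) / 4.62 = 0.806 mA.

V_SG = 1.31 V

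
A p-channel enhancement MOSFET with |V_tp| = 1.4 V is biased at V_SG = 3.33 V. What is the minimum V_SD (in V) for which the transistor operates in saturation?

V_SD,sat = 1.93 V

The boundary between triode and saturation is V_SD = V_SG − |V_tp| = V_ov.
V_ov = 3.33 − 1.4 = 1.93 V.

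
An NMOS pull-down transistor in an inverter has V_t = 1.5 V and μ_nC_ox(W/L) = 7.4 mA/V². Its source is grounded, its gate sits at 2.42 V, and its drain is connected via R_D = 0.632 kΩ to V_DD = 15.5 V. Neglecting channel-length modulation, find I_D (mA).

I_D = 3.13 mA

V_GS = V_G = 2.42 V, so V_ov = 2.42 − 1.5 = 0.92 V.
Assume saturation: I_D = ½ k_n V_ov² = 0.5 × 7.4 × 0.92² = 3.13 mA, giving V_DS = V_DD − I_D R_D = 15.5 − 3.13 × 0.632 = 13.5 V.
V_DS = 13.5 V ≥ V_ov = 0.92 V, confirming saturation.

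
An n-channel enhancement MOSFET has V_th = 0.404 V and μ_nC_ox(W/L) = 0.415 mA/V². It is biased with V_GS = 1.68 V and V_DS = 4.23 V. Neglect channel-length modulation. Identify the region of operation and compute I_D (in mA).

V_ov = V_GS − V_th = 1.68 − 0.404 = 1.28 V.
Since V_DS = 4.23 V ≥ V_ov = 1.28 V, the device is in saturation.
I_D = ½ k_n V_ov² = 0.5 × 0.415 × 1.28² = 0.338 mA.

Saturation; I_D = 0.338 mA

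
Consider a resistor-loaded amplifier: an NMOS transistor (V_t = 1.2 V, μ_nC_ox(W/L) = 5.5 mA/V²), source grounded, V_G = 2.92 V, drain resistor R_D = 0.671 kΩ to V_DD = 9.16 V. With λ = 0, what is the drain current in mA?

I_D = 8.14 mA

V_GS = V_G = 2.92 V, so V_ov = 2.92 − 1.2 = 1.72 V.
Assume saturation: I_D = ½ k_n V_ov² = 0.5 × 5.5 × 1.72² = 8.14 mA, giving V_DS = V_DD − I_D R_D = 9.16 − 8.14 × 0.671 = 3.7 V.
V_DS = 3.7 V ≥ V_ov = 1.72 V, confirming saturation.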